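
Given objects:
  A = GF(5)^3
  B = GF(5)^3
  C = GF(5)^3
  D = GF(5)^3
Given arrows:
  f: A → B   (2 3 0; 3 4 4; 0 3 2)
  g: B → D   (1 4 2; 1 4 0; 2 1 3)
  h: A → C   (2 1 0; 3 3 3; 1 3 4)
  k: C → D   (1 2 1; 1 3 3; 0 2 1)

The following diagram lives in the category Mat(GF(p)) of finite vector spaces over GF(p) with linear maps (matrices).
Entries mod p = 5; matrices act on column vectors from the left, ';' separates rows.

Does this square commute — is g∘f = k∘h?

Path 1 = f;g:
  e0=(1,0,0) f→(2,3,0) g→(4,4,2)
  e1=(0,1,0) f→(3,4,3) g→(0,4,4)
  e2=(0,0,1) f→(0,4,2) g→(0,1,0)
  composite₁ = (4 0 0; 4 4 1; 2 4 0)
Path 2 = h;k:
  e0=(1,0,0) h→(2,3,1) k→(4,4,2)
  e1=(0,1,0) h→(1,3,3) k→(0,4,4)
  e2=(0,0,1) h→(0,3,4) k→(0,1,0)
  composite₂ = (4 0 0; 4 4 1; 2 4 0)
Equal? same morphism ✓

Answer: COMMUTES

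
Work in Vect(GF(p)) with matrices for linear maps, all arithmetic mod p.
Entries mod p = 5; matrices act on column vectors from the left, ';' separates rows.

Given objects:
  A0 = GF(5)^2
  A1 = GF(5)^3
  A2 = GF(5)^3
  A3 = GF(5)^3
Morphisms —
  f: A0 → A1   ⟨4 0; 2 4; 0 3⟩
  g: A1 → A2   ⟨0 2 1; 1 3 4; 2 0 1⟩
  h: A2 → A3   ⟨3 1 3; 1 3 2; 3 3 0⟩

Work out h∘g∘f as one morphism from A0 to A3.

  e0=(1,0) f→(4,2,0) g→(4,0,3) h→(1,0,2)
  e1=(0,1) f→(0,4,3) g→(1,4,3) h→(1,4,0)
⟦path⟧: ⟨1 1; 0 4; 2 0⟩

Answer: ⟨1 1; 0 4; 2 0⟩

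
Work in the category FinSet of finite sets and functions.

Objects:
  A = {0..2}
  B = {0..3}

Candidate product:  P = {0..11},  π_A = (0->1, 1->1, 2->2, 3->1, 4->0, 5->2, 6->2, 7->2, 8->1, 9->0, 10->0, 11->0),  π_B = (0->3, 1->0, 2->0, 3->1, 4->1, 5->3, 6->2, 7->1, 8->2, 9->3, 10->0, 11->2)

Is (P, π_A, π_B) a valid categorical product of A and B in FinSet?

Answer: VALID PRODUCT

Work:
|A|·|B| = 3·4 = 12;  |P| = 12
Check the pairing map k ↦ (π_A(k), π_B(k)):
  0 -> (1,3)
  1 -> (1,0)
  2 -> (2,0)
  3 -> (1,1)
  4 -> (0,1)
  5 -> (2,3)
  6 -> (2,2)
  7 -> (2,1)
  8 -> (1,2)
  9 -> (0,3)
  10 -> (0,0)
  11 -> (0,2)
distinct pairs in image: 12 / 12 needed
  → bijection onto A×B; projections well-typed.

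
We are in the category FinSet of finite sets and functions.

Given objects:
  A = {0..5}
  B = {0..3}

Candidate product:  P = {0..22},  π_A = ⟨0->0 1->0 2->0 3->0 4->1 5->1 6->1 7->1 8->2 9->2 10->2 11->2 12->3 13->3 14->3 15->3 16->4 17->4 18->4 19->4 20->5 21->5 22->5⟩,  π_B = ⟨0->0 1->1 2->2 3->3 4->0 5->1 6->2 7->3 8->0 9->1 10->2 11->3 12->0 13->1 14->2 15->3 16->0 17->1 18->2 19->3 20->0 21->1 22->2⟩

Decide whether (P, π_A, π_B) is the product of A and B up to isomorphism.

|A|·|B| = 6·4 = 24;  |P| = 23
  → cardinalities differ; no bijection possible.

Answer: NOT A VALID PRODUCT — |P|=23 ≠ |A|·|B|=24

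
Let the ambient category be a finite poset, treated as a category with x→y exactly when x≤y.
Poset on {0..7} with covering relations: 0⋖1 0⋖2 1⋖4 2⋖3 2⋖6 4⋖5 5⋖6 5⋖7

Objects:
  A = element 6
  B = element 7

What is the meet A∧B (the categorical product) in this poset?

{x : x<=A ∧ x<=B} = {0,1,4,5}  (A=6, B=7)
  0 <= 5
  1 <= 5
  4 <= 5
  5 <= 5
glb = 5

Answer: A∧B = 5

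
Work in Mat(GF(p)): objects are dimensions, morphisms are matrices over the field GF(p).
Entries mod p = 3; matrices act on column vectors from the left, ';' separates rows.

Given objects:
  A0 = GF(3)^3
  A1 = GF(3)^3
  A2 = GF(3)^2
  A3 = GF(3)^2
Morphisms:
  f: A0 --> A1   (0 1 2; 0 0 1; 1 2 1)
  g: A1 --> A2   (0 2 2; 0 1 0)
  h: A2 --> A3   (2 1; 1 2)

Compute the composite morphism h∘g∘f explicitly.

Answer: (1 2 0; 2 1 0)

Work:
  e0=⟨1,0,0⟩ f-->⟨0,0,1⟩ g-->⟨2,0⟩ h-->⟨1,2⟩
  e1=⟨0,1,0⟩ f-->⟨1,0,2⟩ g-->⟨1,0⟩ h-->⟨2,1⟩
  e2=⟨0,0,1⟩ f-->⟨2,1,1⟩ g-->⟨1,1⟩ h-->⟨0,0⟩
composite: (1 2 0; 2 1 0)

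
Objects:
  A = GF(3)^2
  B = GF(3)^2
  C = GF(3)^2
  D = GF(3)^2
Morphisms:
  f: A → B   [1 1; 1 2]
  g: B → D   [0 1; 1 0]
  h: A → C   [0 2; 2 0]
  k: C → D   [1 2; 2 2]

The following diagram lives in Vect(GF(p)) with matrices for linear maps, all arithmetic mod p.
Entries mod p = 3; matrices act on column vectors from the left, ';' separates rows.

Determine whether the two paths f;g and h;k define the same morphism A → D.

Along f;g (path 1):
  e0=⟨1,0⟩ f→⟨1,1⟩ g→⟨1,1⟩
  e1=⟨0,1⟩ f→⟨1,2⟩ g→⟨2,1⟩
  ⟦path⟧₁ = [1 2; 1 1]
Along h;k (path 2):
  e0=⟨1,0⟩ h→⟨0,2⟩ k→⟨1,1⟩
  e1=⟨0,1⟩ h→⟨2,0⟩ k→⟨2,1⟩
  ⟦path⟧₂ = [1 2; 1 1]
Equal? equal; square commutes

Answer: COMMUTES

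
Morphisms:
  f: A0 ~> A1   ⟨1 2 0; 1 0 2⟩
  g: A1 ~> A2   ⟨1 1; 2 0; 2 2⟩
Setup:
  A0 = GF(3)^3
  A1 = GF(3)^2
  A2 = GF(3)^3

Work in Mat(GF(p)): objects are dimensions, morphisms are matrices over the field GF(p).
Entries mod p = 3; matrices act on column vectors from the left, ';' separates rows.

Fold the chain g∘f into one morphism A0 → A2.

  e0=(1,0,0) f~>(1,1) g~>(2,2,1)
  e1=(0,1,0) f~>(2,0) g~>(2,1,1)
  e2=(0,0,1) f~>(0,2) g~>(2,0,1)
⟦path⟧: ⟨2 2 2; 2 1 0; 1 1 1⟩

Answer: ⟨2 2 2; 2 1 0; 1 1 1⟩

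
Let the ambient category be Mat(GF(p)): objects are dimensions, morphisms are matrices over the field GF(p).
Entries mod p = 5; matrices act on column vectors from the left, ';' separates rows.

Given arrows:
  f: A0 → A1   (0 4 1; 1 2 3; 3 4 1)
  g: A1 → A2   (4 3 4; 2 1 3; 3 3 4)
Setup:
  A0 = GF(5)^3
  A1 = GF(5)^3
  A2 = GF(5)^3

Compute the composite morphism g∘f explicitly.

  e0=⟨1,0,0⟩ f→⟨0,1,3⟩ g→⟨0,0,0⟩
  e1=⟨0,1,0⟩ f→⟨4,2,4⟩ g→⟨3,2,4⟩
  e2=⟨0,0,1⟩ f→⟨1,3,1⟩ g→⟨2,3,1⟩
result: (0 3 2; 0 2 3; 0 4 1)

Answer: (0 3 2; 0 2 3; 0 4 1)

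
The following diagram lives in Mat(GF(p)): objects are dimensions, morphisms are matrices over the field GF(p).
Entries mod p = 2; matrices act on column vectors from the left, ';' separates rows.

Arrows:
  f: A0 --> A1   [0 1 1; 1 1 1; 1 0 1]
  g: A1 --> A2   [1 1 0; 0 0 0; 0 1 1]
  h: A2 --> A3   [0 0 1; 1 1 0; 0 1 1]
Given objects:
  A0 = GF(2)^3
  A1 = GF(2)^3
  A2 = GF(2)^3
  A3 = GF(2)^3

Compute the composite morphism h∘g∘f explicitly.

Answer: [0 1 0; 1 0 0; 0 1 0]

Trace:
  e0=(1,0,0) f-->(0,1,1) g-->(1,0,0) h-->(0,1,0)
  e1=(0,1,0) f-->(1,1,0) g-->(0,0,1) h-->(1,0,1)
  e2=(0,0,1) f-->(1,1,1) g-->(0,0,0) h-->(0,0,0)
result: [0 1 0; 1 0 0; 0 1 0]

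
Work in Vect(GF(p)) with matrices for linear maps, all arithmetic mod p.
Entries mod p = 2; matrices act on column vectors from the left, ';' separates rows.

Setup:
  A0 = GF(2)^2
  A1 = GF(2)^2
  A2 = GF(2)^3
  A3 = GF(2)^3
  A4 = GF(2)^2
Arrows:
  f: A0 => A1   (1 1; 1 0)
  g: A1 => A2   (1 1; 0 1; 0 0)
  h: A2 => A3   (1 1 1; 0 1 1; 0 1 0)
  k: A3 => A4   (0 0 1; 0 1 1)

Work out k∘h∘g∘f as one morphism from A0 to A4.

Answer: (1 0; 0 0)

Work:
  e0=⟨1,0⟩ f=>⟨1,1⟩ g=>⟨0,1,0⟩ h=>⟨1,1,1⟩ k=>⟨1,0⟩
  e1=⟨0,1⟩ f=>⟨1,0⟩ g=>⟨1,0,0⟩ h=>⟨1,0,0⟩ k=>⟨0,0⟩
⟦path⟧: (1 0; 0 0)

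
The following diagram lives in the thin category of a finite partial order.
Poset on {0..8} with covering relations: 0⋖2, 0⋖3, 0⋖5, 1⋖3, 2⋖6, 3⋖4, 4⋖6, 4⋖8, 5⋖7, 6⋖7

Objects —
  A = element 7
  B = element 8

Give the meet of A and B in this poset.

Answer: A∧B = 4

Trace:
Common predecessors of 7,8: {0,1,3,4}
  0 <= 4
  1 <= 4
  3 <= 4
  4 <= 4
glb = 4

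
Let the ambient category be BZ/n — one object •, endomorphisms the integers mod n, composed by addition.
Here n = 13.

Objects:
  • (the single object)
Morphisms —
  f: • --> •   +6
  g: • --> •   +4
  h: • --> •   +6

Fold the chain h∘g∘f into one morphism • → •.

Answer: +3

Work:
  0 +6≡6 +4≡10 +6≡3  (mod 13)
composite: +3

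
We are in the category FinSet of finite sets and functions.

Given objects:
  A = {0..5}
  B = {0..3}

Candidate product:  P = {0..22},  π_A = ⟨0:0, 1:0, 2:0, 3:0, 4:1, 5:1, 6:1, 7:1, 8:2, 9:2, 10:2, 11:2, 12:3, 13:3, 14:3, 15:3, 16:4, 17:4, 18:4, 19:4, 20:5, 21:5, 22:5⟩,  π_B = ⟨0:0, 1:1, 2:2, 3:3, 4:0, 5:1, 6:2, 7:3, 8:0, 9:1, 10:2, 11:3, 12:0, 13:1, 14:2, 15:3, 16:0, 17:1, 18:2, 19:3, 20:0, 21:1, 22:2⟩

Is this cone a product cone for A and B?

Answer: NOT A VALID PRODUCT — |P|=23 ≠ |A|·|B|=24

Work:
|A|·|B| = 6·4 = 24;  |P| = 23
  → cardinalities differ; no bijection possible.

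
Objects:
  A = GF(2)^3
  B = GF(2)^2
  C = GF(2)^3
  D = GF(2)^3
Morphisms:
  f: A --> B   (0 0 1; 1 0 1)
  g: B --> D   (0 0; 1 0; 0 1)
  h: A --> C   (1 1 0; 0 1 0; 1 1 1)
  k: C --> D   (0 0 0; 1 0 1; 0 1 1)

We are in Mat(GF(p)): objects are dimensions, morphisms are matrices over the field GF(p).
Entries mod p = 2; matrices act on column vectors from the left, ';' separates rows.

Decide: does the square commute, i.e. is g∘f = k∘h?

Answer: COMMUTES

Trace:
Along f;g (path 1):
  e0=(1,0,0) f-->(0,1) g-->(0,0,1)
  e1=(0,1,0) f-->(0,0) g-->(0,0,0)
  e2=(0,0,1) f-->(1,1) g-->(0,1,1)
  result₁ = (0 0 0; 0 0 1; 1 0 1)
Along h;k (path 2):
  e0=(1,0,0) h-->(1,0,1) k-->(0,0,1)
  e1=(0,1,0) h-->(1,1,1) k-->(0,0,0)
  e2=(0,0,1) h-->(0,0,1) k-->(0,1,1)
  result₂ = (0 0 0; 0 0 1; 1 0 1)
Equal? YES — commutes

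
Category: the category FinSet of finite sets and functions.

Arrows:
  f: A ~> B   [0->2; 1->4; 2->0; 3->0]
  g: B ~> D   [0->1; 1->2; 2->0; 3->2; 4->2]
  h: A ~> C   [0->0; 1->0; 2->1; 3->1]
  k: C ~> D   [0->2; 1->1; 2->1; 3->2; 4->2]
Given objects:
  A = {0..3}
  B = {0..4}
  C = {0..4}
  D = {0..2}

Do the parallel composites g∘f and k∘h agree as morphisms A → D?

1) trace f;g:
  0 f~>2 g~>0
  1 f~>4 g~>2
  2 f~>0 g~>1
  3 f~>0 g~>1
  ⟦path⟧₁ = [0->0; 1->2; 2->1; 3->1]
2) trace h;k:
  0 h~>0 k~>2
  1 h~>0 k~>2
  2 h~>1 k~>1
  3 h~>1 k~>1
  ⟦path⟧₂ = [0->2; 1->2; 2->1; 3->1]
Equal? distinct morphisms ✗

Answer: DOES NOT COMMUTE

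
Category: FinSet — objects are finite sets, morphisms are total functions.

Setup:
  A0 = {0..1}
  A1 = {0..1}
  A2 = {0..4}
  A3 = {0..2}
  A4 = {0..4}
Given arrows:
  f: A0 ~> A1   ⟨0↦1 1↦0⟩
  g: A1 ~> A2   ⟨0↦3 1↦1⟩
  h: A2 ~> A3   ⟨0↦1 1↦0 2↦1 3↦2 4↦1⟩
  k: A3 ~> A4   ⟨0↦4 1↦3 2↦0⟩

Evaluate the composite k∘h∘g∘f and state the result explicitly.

  0 f~>1 g~>1 h~>0 k~>4
  1 f~>0 g~>3 h~>2 k~>0
⟦path⟧: ⟨0↦4 1↦0⟩

Answer: ⟨0↦4 1↦0⟩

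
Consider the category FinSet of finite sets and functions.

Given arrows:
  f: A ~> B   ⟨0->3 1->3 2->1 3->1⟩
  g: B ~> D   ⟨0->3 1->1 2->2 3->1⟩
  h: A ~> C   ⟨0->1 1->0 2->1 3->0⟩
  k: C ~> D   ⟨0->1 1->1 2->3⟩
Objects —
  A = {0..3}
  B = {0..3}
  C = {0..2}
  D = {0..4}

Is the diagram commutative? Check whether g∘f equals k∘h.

Path 1 = f;g:
  0 f~>3 g~>1
  1 f~>3 g~>1
  2 f~>1 g~>1
  3 f~>1 g~>1
  ⟦path⟧₁ = ⟨0->1 1->1 2->1 3->1⟩
Path 2 = h;k:
  0 h~>1 k~>1
  1 h~>0 k~>1
  2 h~>1 k~>1
  3 h~>0 k~>1
  ⟦path⟧₂ = ⟨0->1 1->1 2->1 3->1⟩
Equal? YES — commutes

Answer: COMMUTES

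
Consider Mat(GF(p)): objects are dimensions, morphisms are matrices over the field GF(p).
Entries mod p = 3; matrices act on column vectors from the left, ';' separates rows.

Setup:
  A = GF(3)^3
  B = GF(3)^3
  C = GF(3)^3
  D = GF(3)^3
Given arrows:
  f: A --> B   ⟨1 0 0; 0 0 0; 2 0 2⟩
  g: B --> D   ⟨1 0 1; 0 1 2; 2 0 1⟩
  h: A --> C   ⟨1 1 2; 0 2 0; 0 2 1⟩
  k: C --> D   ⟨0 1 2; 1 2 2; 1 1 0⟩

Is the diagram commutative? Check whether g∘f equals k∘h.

Answer: COMMUTES

Derivation:
Along f;g (path 1):
  e0=[1,0,0] f-->[1,0,2] g-->[0,1,1]
  e1=[0,1,0] f-->[0,0,0] g-->[0,0,0]
  e2=[0,0,1] f-->[0,0,2] g-->[2,1,2]
  composite₁ = ⟨0 0 2; 1 0 1; 1 0 2⟩
Along h;k (path 2):
  e0=[1,0,0] h-->[1,0,0] k-->[0,1,1]
  e1=[0,1,0] h-->[1,2,2] k-->[0,0,0]
  e2=[0,0,1] h-->[2,0,1] k-->[2,1,2]
  composite₂ = ⟨0 0 2; 1 0 1; 1 0 2⟩
Equal? equal; square commutes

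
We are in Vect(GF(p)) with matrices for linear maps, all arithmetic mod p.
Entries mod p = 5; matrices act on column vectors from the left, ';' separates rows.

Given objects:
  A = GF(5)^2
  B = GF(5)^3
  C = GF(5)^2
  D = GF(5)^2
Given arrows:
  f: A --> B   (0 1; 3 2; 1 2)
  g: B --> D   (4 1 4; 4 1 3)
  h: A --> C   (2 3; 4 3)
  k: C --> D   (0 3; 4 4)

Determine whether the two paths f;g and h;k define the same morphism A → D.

1) trace f;g:
  e0=[1,0] f-->[0,3,1] g-->[2,1]
  e1=[0,1] f-->[1,2,2] g-->[4,2]
  composite₁ = (2 4; 1 2)
2) trace h;k:
  e0=[1,0] h-->[2,4] k-->[2,4]
  e1=[0,1] h-->[3,3] k-->[4,4]
  composite₂ = (2 4; 4 4)
Equal? distinct morphisms ✗

Answer: DOES NOT COMMUTE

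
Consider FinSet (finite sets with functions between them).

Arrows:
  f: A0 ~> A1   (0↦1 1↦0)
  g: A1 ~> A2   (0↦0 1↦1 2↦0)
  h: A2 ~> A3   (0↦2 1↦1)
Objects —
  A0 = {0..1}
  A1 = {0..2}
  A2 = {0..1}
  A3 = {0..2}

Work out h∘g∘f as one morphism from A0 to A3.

  0 f~>1 g~>1 h~>1
  1 f~>0 g~>0 h~>2
result: (0↦1 1↦2)

Answer: (0↦1 1↦2)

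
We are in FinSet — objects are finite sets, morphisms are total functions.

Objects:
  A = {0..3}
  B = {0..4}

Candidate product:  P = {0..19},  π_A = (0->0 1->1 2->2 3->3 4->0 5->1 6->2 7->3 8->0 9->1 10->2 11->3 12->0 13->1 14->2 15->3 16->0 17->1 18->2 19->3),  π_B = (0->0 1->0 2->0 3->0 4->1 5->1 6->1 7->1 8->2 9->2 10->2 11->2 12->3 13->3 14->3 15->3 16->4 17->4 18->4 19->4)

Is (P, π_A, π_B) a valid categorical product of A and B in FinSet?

Answer: VALID PRODUCT

Trace:
|A|·|B| = 4·5 = 20;  |P| = 20
Check the pairing map k ↦ (π_A(k), π_B(k)):
  0 -> (0,0)
  1 -> (1,0)
  2 -> (2,0)
  3 -> (3,0)
  4 -> (0,1)
  5 -> (1,1)
  6 -> (2,1)
  7 -> (3,1)
  8 -> (0,2)
  9 -> (1,2)
  10 -> (2,2)
  11 -> (3,2)
  12 -> (0,3)
  13 -> (1,3)
  14 -> (2,3)
  15 -> (3,3)
  16 -> (0,4)
  17 -> (1,4)
  18 -> (2,4)
  19 -> (3,4)
distinct pairs in image: 20 / 20 needed
  → bijection onto A×B; projections well-typed.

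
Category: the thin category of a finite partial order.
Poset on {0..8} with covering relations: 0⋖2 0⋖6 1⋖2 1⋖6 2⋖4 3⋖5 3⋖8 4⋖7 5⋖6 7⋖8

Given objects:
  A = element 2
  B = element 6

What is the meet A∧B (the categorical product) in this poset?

{x : x≤A ∧ x≤B} = {0,1}  (A=2, B=6)
  maximal lower bounds 0 and 1 are incomparable: neither 0≤1 nor 1≤0
→ no greatest lower bound exists

Answer: NO MEET EXISTS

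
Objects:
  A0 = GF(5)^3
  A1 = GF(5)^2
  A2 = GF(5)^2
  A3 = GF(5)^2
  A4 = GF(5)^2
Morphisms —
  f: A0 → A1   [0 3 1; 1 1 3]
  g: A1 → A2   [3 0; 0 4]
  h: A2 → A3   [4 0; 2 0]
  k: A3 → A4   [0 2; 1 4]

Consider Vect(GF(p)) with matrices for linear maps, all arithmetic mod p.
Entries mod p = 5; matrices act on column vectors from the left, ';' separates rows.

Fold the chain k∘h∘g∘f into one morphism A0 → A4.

Answer: [0 1 2; 0 3 1]

Work:
  e0=[1,0,0] f→[0,1] g→[0,4] h→[0,0] k→[0,0]
  e1=[0,1,0] f→[3,1] g→[4,4] h→[1,3] k→[1,3]
  e2=[0,0,1] f→[1,3] g→[3,2] h→[2,1] k→[2,1]
result: [0 1 2; 0 3 1]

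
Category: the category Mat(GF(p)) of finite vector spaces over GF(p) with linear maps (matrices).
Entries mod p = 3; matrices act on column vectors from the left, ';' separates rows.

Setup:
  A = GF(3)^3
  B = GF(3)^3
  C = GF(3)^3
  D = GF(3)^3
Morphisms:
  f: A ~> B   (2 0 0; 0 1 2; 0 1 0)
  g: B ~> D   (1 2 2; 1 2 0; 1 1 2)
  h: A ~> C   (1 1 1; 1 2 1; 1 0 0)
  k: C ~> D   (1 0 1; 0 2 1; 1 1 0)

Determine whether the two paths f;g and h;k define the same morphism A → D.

1) trace f;g:
  e0=[1,0,0] f~>[2,0,0] g~>[2,2,2]
  e1=[0,1,0] f~>[0,1,1] g~>[1,2,0]
  e2=[0,0,1] f~>[0,2,0] g~>[1,1,2]
  result₁ = (2 1 1; 2 2 1; 2 0 2)
2) trace h;k:
  e0=[1,0,0] h~>[1,1,1] k~>[2,0,2]
  e1=[0,1,0] h~>[1,2,0] k~>[1,1,0]
  e2=[0,0,1] h~>[1,1,0] k~>[1,2,2]
  result₂ = (2 1 1; 0 1 2; 2 0 2)
Equal? differ; not commutative

Answer: DOES NOT COMMUTE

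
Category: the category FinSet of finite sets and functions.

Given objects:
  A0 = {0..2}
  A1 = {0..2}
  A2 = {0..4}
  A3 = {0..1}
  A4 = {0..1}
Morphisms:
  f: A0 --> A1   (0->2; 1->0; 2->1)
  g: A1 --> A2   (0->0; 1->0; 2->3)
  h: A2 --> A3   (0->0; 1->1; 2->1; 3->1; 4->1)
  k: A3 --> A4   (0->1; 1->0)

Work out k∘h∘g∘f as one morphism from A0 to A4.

  0 f-->2 g-->3 h-->1 k-->0
  1 f-->0 g-->0 h-->0 k-->1
  2 f-->1 g-->0 h-->0 k-->1
composite: (0->0; 1->1; 2->1)

Answer: (0->0; 1->1; 2->1)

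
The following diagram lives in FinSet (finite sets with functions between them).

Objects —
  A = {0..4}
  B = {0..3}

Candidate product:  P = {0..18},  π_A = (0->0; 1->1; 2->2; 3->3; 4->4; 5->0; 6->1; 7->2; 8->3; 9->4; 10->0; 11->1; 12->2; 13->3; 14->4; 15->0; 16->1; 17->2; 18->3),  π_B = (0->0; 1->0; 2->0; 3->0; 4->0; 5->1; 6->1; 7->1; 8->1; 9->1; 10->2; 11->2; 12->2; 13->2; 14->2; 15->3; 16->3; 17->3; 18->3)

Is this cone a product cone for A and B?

Answer: NOT A VALID PRODUCT — |P|=19 ≠ |A|·|B|=20

Derivation:
|A|·|B| = 5·4 = 20;  |P| = 19
  → cardinalities differ; no bijection possible.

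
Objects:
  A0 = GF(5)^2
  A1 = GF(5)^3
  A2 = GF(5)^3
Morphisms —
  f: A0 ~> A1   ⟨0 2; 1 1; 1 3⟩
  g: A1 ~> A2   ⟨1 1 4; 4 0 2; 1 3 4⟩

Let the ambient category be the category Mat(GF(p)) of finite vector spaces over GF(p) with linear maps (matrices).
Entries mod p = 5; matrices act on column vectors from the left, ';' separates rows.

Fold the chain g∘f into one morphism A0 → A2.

Answer: ⟨0 0; 2 4; 2 2⟩

Derivation:
  e0=⟨1,0⟩ f~>⟨0,1,1⟩ g~>⟨0,2,2⟩
  e1=⟨0,1⟩ f~>⟨2,1,3⟩ g~>⟨0,4,2⟩
result: ⟨0 0; 2 4; 2 2⟩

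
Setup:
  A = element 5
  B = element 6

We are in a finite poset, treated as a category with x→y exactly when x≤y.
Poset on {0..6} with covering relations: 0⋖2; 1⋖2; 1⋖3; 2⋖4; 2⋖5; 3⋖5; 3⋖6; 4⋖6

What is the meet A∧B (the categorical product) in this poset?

Answer: NO MEET EXISTS

Work:
{x : x≤A ∧ x≤B} = {0,1,2,3}  (A=5, B=6)
  maximal lower bounds 2 and 3 are incomparable: neither 2≤3 nor 3≤2
→ no greatest lower bound exists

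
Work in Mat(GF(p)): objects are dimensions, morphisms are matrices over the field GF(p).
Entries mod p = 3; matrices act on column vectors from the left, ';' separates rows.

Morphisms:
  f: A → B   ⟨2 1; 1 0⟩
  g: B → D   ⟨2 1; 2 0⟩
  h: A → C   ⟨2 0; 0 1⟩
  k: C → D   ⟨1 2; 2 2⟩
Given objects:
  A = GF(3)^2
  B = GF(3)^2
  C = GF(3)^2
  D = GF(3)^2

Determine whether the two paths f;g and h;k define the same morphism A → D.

Answer: COMMUTES

Derivation:
Path 1 = f;g:
  e0=(1,0) f→(2,1) g→(2,1)
  e1=(0,1) f→(1,0) g→(2,2)
  ⟦path⟧₁ = ⟨2 2; 1 2⟩
Path 2 = h;k:
  e0=(1,0) h→(2,0) k→(2,1)
  e1=(0,1) h→(0,1) k→(2,2)
  ⟦path⟧₂ = ⟨2 2; 1 2⟩
Equal? same morphism ✓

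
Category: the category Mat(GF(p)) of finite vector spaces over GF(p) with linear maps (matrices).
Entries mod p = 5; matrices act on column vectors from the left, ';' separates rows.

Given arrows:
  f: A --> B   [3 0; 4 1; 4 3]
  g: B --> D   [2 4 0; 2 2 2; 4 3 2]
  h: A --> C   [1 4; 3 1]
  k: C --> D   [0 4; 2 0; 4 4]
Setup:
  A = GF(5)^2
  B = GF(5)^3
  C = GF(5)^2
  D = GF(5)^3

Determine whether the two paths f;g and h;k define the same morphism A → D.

Answer: DOES NOT COMMUTE

Derivation:
Path 1 = f;g:
  e0=[1,0] f-->[3,4,4] g-->[2,2,2]
  e1=[0,1] f-->[0,1,3] g-->[4,3,4]
  composite₁ = [2 4; 2 3; 2 4]
Path 2 = h;k:
  e0=[1,0] h-->[1,3] k-->[2,2,1]
  e1=[0,1] h-->[4,1] k-->[4,3,0]
  composite₂ = [2 4; 2 3; 1 0]
Equal? NO — does not commute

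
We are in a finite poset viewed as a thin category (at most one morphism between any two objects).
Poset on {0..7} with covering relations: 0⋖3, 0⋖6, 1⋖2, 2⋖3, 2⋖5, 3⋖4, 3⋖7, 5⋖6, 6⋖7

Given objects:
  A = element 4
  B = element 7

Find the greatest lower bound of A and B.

Answer: A∧B = 3

Work:
{x : x<=A ∧ x<=B} = {0,1,2,3}  (A=4, B=7)
  0 <= 3
  1 <= 3
  2 <= 3
  3 <= 3
glb = 3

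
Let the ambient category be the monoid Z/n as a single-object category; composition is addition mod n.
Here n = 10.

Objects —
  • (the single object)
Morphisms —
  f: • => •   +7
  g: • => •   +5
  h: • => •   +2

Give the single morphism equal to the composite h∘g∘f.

  0 +7≡7 +5≡2 +2≡4  (mod 10)
composite: +4

Answer: +4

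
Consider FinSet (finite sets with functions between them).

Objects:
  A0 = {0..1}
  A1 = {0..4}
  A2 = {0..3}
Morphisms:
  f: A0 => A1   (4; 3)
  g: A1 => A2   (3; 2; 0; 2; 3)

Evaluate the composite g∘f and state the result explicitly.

  0 f=>4 g=>3
  1 f=>3 g=>2
⟦path⟧: (3; 2)

Answer: (3; 2)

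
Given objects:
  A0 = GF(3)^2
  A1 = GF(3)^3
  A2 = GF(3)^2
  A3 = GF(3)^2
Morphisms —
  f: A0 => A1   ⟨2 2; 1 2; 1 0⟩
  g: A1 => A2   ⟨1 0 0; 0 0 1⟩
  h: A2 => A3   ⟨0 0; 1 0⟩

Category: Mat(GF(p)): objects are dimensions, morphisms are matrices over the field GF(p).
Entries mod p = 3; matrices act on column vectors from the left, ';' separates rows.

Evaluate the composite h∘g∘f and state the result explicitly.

  e0=(1,0) f=>(2,1,1) g=>(2,1) h=>(0,2)
  e1=(0,1) f=>(2,2,0) g=>(2,0) h=>(0,2)
result: ⟨0 0; 2 2⟩

Answer: ⟨0 0; 2 2⟩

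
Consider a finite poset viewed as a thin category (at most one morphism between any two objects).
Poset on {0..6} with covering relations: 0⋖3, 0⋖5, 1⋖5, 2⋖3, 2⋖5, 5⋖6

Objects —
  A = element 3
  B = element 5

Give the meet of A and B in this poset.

{x : x≤A ∧ x≤B} = {0,2}  (A=3, B=5)
  maximal lower bounds 0 and 2 are incomparable: neither 0≤2 nor 2≤0
→ no greatest lower bound exists

Answer: NO MEET EXISTS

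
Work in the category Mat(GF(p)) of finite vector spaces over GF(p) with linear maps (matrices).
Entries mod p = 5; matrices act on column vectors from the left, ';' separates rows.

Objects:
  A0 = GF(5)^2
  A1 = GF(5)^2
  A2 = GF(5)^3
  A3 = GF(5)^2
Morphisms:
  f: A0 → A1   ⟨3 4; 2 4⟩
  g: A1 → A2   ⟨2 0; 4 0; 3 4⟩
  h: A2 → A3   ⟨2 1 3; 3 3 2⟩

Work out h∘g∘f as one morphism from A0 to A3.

  e0=[1,0] f→[3,2] g→[1,2,2] h→[0,3]
  e1=[0,1] f→[4,4] g→[3,1,3] h→[1,3]
result: ⟨0 1; 3 3⟩

Answer: ⟨0 1; 3 3⟩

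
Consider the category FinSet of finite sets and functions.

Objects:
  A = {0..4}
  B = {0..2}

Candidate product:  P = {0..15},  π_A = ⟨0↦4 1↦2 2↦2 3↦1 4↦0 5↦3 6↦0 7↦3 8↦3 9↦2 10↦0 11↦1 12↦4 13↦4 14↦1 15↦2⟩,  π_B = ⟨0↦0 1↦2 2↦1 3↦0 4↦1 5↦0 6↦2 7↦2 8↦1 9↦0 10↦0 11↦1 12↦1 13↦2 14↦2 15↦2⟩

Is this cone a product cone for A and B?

|A|·|B| = 5·3 = 15;  |P| = 16
  → cardinalities differ; no bijection possible.

Answer: NOT A VALID PRODUCT — |P|=16 ≠ |A|·|B|=15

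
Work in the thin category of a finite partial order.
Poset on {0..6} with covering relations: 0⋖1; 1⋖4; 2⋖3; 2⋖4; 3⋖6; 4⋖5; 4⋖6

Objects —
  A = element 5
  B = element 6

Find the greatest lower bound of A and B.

Lower bounds of A=5 and B=6: {0,1,2,4}
  0 ≤ 4
  1 ≤ 4
  2 ≤ 4
  4 ≤ 4
glb = 4

Answer: A∧B = 4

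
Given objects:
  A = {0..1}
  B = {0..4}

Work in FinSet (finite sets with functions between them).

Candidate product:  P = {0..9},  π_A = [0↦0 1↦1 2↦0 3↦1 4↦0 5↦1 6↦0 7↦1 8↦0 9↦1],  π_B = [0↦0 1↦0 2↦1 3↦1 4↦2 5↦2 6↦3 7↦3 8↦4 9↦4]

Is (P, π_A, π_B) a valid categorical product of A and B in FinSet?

|A|·|B| = 2·5 = 10;  |P| = 10
Check the pairing map k ↦ (π_A(k), π_B(k)):
  0 ↦ (0,0)
  1 ↦ (1,0)
  2 ↦ (0,1)
  3 ↦ (1,1)
  4 ↦ (0,2)
  5 ↦ (1,2)
  6 ↦ (0,3)
  7 ↦ (1,3)
  8 ↦ (0,4)
  9 ↦ (1,4)
distinct pairs in image: 10 / 10 needed
  → bijection onto A×B; projections well-typed.

Answer: VALID PRODUCT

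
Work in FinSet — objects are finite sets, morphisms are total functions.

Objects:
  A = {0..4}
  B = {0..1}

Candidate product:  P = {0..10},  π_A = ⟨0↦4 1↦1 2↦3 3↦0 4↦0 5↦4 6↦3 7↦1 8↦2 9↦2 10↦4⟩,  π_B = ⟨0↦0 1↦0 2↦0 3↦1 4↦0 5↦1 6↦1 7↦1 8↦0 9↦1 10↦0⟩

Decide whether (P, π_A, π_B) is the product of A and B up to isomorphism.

|A|·|B| = 5·2 = 10;  |P| = 11
  → cardinalities differ; no bijection possible.

Answer: NOT A VALID PRODUCT — |P|=11 ≠ |A|·|B|=10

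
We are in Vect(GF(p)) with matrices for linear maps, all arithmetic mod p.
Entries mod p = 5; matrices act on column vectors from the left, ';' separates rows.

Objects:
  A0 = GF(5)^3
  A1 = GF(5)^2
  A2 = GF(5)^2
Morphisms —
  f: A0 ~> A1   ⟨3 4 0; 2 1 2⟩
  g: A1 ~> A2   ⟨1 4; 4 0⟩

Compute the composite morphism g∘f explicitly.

Answer: ⟨1 3 3; 2 1 0⟩

Work:
  e0=[1,0,0] f~>[3,2] g~>[1,2]
  e1=[0,1,0] f~>[4,1] g~>[3,1]
  e2=[0,0,1] f~>[0,2] g~>[3,0]
⟦path⟧: ⟨1 3 3; 2 1 0⟩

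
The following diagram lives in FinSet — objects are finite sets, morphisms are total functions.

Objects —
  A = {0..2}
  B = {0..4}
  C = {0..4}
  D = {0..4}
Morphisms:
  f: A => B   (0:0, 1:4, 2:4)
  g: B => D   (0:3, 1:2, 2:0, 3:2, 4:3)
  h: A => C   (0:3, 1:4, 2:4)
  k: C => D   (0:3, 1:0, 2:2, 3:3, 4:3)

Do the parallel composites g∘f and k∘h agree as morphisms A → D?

Along f;g (path 1):
  0 f=>0 g=>3
  1 f=>4 g=>3
  2 f=>4 g=>3
  result₁ = (0:3, 1:3, 2:3)
Along h;k (path 2):
  0 h=>3 k=>3
  1 h=>4 k=>3
  2 h=>4 k=>3
  result₂ = (0:3, 1:3, 2:3)
Equal? equal; square commutes

Answer: COMMUTES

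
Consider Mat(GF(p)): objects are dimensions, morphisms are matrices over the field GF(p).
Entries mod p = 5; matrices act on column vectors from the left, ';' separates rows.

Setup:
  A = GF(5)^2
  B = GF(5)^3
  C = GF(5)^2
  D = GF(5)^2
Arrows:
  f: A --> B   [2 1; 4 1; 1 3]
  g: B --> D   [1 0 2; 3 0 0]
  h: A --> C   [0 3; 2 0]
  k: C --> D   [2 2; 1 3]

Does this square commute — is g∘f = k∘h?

Path 1 = f;g:
  e0=[1,0] f-->[2,4,1] g-->[4,1]
  e1=[0,1] f-->[1,1,3] g-->[2,3]
  ⟦path⟧₁ = [4 2; 1 3]
Path 2 = h;k:
  e0=[1,0] h-->[0,2] k-->[4,1]
  e1=[0,1] h-->[3,0] k-->[1,3]
  ⟦path⟧₂ = [4 1; 1 3]
Equal? distinct morphisms ✗

Answer: DOES NOT COMMUTE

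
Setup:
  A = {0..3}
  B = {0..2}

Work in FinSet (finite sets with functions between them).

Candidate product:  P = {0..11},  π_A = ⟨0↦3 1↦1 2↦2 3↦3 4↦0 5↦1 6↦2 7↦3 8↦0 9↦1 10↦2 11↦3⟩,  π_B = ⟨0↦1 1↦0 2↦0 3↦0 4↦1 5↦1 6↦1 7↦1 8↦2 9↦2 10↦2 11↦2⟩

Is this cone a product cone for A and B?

Answer: NOT A VALID PRODUCT — duplicate pair at indices 7,0

Trace:
|A|·|B| = 4·3 = 12;  |P| = 12
Check the pairing map k ↦ (π_A(k), π_B(k)):
  0 ↦ (3,1)
  1 ↦ (1,0)
  2 ↦ (2,0)
  3 ↦ (3,0)
  4 ↦ (0,1)
  5 ↦ (1,1)
  6 ↦ (2,1)
  7 ↦ (3,1)  ✗ repeats pair of k=0
  8 ↦ (0,2)
  9 ↦ (1,2)
  10 ↦ (2,2)
  11 ↦ (3,2)
distinct pairs in image: 11 / 12 needed
  → (3,1) hit at k=0 and k=7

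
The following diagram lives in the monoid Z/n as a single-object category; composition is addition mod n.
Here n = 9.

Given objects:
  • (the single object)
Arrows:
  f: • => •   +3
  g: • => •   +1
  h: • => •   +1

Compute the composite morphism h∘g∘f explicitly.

  0 +3≡3 +1≡4 +1≡5  (mod 9)
result: +5

Answer: +5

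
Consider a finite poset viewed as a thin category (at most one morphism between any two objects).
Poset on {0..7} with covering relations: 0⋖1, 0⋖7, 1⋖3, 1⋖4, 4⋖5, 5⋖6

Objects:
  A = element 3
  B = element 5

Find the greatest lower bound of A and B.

Lower bounds of A=3 and B=5: {0,1}
  0 ≤ 1
  1 ≤ 1
glb = 1

Answer: A∧B = 1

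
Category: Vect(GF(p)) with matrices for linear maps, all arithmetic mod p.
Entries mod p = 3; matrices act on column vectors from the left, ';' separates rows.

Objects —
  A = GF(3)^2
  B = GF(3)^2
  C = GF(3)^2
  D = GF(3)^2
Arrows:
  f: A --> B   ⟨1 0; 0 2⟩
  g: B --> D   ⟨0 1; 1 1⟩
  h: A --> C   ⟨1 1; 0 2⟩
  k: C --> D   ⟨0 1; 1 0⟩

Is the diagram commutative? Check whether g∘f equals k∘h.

Answer: DOES NOT COMMUTE

Work:
Along f;g (path 1):
  e0=⟨1,0⟩ f-->⟨1,0⟩ g-->⟨0,1⟩
  e1=⟨0,1⟩ f-->⟨0,2⟩ g-->⟨2,2⟩
  ⟦path⟧₁ = ⟨0 2; 1 2⟩
Along h;k (path 2):
  e0=⟨1,0⟩ h-->⟨1,0⟩ k-->⟨0,1⟩
  e1=⟨0,1⟩ h-->⟨1,2⟩ k-->⟨2,1⟩
  ⟦path⟧₂ = ⟨0 2; 1 1⟩
Equal? distinct morphisms ✗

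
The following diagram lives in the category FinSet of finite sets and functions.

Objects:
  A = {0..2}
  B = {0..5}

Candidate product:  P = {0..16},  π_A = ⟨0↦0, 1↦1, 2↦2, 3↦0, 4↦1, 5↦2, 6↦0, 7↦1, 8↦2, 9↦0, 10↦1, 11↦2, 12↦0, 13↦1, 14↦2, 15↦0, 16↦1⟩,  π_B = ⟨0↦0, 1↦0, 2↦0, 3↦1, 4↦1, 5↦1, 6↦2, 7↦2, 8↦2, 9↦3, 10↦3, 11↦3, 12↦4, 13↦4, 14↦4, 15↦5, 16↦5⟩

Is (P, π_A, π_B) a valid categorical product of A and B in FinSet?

Answer: NOT A VALID PRODUCT — |P|=17 ≠ |A|·|B|=18

Trace:
|A|·|B| = 3·6 = 18;  |P| = 17
  → cardinalities differ; no bijection possible.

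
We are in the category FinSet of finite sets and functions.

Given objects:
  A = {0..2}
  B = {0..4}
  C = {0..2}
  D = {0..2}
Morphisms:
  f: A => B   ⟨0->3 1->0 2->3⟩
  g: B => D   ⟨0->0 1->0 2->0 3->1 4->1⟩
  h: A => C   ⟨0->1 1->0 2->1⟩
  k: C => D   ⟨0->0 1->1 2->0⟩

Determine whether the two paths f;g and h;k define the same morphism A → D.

Answer: COMMUTES

Trace:
1) trace f;g:
  0 f=>3 g=>1
  1 f=>0 g=>0
  2 f=>3 g=>1
  composite₁ = ⟨0->1 1->0 2->1⟩
2) trace h;k:
  0 h=>1 k=>1
  1 h=>0 k=>0
  2 h=>1 k=>1
  composite₂ = ⟨0->1 1->0 2->1⟩
Equal? equal; square commutes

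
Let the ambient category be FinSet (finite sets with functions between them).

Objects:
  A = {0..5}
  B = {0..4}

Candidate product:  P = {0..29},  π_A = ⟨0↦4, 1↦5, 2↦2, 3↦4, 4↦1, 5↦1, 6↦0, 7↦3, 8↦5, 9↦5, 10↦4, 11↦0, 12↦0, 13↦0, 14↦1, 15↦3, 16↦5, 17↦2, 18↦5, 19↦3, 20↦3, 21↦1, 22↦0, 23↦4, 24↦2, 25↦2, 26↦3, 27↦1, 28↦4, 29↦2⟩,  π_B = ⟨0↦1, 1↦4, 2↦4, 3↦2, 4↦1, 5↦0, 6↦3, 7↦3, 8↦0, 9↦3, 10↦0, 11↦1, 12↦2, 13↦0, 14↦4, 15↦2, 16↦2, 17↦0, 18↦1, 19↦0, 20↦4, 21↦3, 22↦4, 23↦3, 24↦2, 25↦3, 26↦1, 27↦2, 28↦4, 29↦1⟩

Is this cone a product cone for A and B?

|A|·|B| = 6·5 = 30;  |P| = 30
Check the pairing map k ↦ (π_A(k), π_B(k)):
  0 ↦ (4,1)
  1 ↦ (5,4)
  2 ↦ (2,4)
  3 ↦ (4,2)
  4 ↦ (1,1)
  5 ↦ (1,0)
  6 ↦ (0,3)
  7 ↦ (3,3)
  8 ↦ (5,0)
  9 ↦ (5,3)
  10 ↦ (4,0)
  11 ↦ (0,1)
  12 ↦ (0,2)
  13 ↦ (0,0)
  14 ↦ (1,4)
  15 ↦ (3,2)
  16 ↦ (5,2)
  17 ↦ (2,0)
  18 ↦ (5,1)
  19 ↦ (3,0)
  20 ↦ (3,4)
  21 ↦ (1,3)
  22 ↦ (0,4)
  23 ↦ (4,3)
  24 ↦ (2,2)
  25 ↦ (2,3)
  26 ↦ (3,1)
  27 ↦ (1,2)
  28 ↦ (4,4)
  29 ↦ (2,1)
distinct pairs in image: 30 / 30 needed
  → bijection onto A×B; projections well-typed.

Answer: VALID PRODUCT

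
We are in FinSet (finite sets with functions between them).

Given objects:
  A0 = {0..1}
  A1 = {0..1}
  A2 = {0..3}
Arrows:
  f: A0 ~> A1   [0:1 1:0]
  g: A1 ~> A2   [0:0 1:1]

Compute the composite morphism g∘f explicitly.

Answer: [0:1 1:0]

Derivation:
  0 f~>1 g~>1
  1 f~>0 g~>0
composite: [0:1 1:0]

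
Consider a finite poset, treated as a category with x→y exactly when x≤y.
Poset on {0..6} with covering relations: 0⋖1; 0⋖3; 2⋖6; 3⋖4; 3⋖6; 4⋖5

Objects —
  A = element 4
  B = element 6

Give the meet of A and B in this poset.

Common predecessors of 4,6: {0,3}
  0 <= 3
  3 <= 3
glb = 3

Answer: A∧B = 3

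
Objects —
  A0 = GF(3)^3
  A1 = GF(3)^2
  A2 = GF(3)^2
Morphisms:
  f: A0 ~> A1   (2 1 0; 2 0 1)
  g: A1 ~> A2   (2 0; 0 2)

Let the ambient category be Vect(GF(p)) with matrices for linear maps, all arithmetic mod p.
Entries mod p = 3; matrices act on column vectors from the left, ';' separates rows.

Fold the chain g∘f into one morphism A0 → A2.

Answer: (1 2 0; 1 0 2)

Work:
  e0=[1,0,0] f~>[2,2] g~>[1,1]
  e1=[0,1,0] f~>[1,0] g~>[2,0]
  e2=[0,0,1] f~>[0,1] g~>[0,2]
⟦path⟧: (1 2 0; 1 0 2)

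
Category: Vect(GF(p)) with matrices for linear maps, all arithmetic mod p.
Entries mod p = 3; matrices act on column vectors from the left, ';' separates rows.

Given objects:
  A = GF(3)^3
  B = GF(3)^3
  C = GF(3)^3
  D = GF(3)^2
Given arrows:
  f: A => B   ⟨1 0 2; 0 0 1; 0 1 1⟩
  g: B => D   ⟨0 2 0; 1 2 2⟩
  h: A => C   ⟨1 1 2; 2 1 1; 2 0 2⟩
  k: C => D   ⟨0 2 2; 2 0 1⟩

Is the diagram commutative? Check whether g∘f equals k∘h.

Answer: DOES NOT COMMUTE

Trace:
Along f;g (path 1):
  e0=(1,0,0) f=>(1,0,0) g=>(0,1)
  e1=(0,1,0) f=>(0,0,1) g=>(0,2)
  e2=(0,0,1) f=>(2,1,1) g=>(2,0)
  composite₁ = ⟨0 0 2; 1 2 0⟩
Along h;k (path 2):
  e0=(1,0,0) h=>(1,2,2) k=>(2,1)
  e1=(0,1,0) h=>(1,1,0) k=>(2,2)
  e2=(0,0,1) h=>(2,1,2) k=>(0,0)
  composite₂ = ⟨2 2 0; 1 2 0⟩
Equal? NO — does not commute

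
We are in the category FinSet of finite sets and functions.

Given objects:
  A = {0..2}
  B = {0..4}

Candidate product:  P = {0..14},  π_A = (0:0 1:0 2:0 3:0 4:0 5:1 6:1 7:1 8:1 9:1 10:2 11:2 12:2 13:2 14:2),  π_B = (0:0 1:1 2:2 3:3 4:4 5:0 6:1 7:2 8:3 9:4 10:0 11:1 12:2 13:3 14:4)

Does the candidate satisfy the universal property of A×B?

Answer: VALID PRODUCT

Trace:
|A|·|B| = 3·5 = 15;  |P| = 15
Check the pairing map k ↦ (π_A(k), π_B(k)):
  0 : (0,0)
  1 : (0,1)
  2 : (0,2)
  3 : (0,3)
  4 : (0,4)
  5 : (1,0)
  6 : (1,1)
  7 : (1,2)
  8 : (1,3)
  9 : (1,4)
  10 : (2,0)
  11 : (2,1)
  12 : (2,2)
  13 : (2,3)
  14 : (2,4)
distinct pairs in image: 15 / 15 needed
  → bijection onto A×B; projections well-typed.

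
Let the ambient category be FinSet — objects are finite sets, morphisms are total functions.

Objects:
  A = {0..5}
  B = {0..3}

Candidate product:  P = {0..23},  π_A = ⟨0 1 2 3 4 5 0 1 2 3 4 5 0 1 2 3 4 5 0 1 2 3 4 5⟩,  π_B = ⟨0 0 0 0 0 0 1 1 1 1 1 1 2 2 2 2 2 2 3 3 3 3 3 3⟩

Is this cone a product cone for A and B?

|A|·|B| = 6·4 = 24;  |P| = 24
Check the pairing map k ↦ (π_A(k), π_B(k)):
  0 ↦ (0,0)
  1 ↦ (1,0)
  2 ↦ (2,0)
  3 ↦ (3,0)
  4 ↦ (4,0)
  5 ↦ (5,0)
  6 ↦ (0,1)
  7 ↦ (1,1)
  8 ↦ (2,1)
  9 ↦ (3,1)
  10 ↦ (4,1)
  11 ↦ (5,1)
  12 ↦ (0,2)
  13 ↦ (1,2)
  14 ↦ (2,2)
  15 ↦ (3,2)
  16 ↦ (4,2)
  17 ↦ (5,2)
  18 ↦ (0,3)
  19 ↦ (1,3)
  20 ↦ (2,3)
  21 ↦ (3,3)
  22 ↦ (4,3)
  23 ↦ (5,3)
distinct pairs in image: 24 / 24 needed
  → bijection onto A×B; projections well-typed.

Answer: VALID PRODUCT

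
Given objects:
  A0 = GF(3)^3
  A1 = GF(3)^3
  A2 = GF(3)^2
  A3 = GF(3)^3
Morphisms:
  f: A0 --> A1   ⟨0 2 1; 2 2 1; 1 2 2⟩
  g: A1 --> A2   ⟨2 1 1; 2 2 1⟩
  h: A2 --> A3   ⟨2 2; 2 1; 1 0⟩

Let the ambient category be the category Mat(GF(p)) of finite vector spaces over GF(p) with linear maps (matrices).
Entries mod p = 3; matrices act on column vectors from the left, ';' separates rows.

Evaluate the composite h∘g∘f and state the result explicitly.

Answer: ⟨1 0 1; 2 2 1; 0 2 2⟩

Work:
  e0=⟨1,0,0⟩ f-->⟨0,2,1⟩ g-->⟨0,2⟩ h-->⟨1,2,0⟩
  e1=⟨0,1,0⟩ f-->⟨2,2,2⟩ g-->⟨2,1⟩ h-->⟨0,2,2⟩
  e2=⟨0,0,1⟩ f-->⟨1,1,2⟩ g-->⟨2,0⟩ h-->⟨1,1,2⟩
composite: ⟨1 0 1; 2 2 1; 0 2 2⟩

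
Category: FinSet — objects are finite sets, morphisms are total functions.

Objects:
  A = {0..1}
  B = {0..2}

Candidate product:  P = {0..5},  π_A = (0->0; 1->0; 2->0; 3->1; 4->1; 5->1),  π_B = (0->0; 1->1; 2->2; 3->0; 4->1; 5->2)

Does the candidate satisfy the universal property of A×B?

|A|·|B| = 2·3 = 6;  |P| = 6
Check the pairing map k ↦ (π_A(k), π_B(k)):
  0 -> (0,0)
  1 -> (0,1)
  2 -> (0,2)
  3 -> (1,0)
  4 -> (1,1)
  5 -> (1,2)
distinct pairs in image: 6 / 6 needed
  → bijection onto A×B; projections well-typed.

Answer: VALID PRODUCT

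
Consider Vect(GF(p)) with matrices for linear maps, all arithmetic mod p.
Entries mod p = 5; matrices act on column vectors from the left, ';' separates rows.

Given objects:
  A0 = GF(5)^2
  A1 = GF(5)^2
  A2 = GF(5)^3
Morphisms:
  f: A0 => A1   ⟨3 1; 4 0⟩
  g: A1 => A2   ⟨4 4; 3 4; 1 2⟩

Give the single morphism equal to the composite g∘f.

  e0=⟨1,0⟩ f=>⟨3,4⟩ g=>⟨3,0,1⟩
  e1=⟨0,1⟩ f=>⟨1,0⟩ g=>⟨4,3,1⟩
composite: ⟨3 4; 0 3; 1 1⟩

Answer: ⟨3 4; 0 3; 1 1⟩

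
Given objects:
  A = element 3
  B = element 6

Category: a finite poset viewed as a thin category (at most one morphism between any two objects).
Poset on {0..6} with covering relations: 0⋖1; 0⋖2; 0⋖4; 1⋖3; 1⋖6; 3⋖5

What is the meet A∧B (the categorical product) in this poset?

Lower bounds of A=3 and B=6: {0,1}
  0 <= 1
  1 <= 1
glb = 1

Answer: A∧B = 1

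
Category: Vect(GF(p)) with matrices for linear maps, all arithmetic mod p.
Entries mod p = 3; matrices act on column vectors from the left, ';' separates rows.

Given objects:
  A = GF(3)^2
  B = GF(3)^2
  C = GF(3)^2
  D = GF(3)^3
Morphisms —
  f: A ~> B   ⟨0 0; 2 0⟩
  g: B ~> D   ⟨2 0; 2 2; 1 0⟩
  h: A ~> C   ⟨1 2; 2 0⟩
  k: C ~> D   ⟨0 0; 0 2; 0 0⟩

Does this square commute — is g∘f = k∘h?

Answer: COMMUTES

Derivation:
1) trace f;g:
  e0=(1,0) f~>(0,2) g~>(0,1,0)
  e1=(0,1) f~>(0,0) g~>(0,0,0)
  result₁ = ⟨0 0; 1 0; 0 0⟩
2) trace h;k:
  e0=(1,0) h~>(1,2) k~>(0,1,0)
  e1=(0,1) h~>(2,0) k~>(0,0,0)
  result₂ = ⟨0 0; 1 0; 0 0⟩
Equal? same morphism ✓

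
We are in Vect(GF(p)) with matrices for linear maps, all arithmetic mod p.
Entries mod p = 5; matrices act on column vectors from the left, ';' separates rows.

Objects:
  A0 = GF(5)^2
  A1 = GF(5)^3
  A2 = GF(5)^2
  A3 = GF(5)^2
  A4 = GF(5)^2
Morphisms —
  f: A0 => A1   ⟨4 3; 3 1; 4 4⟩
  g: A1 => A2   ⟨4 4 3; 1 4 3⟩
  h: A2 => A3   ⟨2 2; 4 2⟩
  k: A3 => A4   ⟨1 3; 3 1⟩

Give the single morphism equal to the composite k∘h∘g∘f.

Answer: ⟨4 4; 4 2⟩

Work:
  e0=(1,0) f=>(4,3,4) g=>(0,3) h=>(1,1) k=>(4,4)
  e1=(0,1) f=>(3,1,4) g=>(3,4) h=>(4,0) k=>(4,2)
result: ⟨4 4; 4 2⟩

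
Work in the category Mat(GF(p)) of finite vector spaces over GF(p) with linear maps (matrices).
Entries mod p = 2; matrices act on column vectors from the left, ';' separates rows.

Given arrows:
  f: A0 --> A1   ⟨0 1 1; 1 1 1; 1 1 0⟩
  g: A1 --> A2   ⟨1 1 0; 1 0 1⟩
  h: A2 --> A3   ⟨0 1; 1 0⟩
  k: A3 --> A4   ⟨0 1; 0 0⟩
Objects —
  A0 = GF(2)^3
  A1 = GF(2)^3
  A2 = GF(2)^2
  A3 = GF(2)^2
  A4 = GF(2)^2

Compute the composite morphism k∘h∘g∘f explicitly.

  e0=⟨1,0,0⟩ f-->⟨0,1,1⟩ g-->⟨1,1⟩ h-->⟨1,1⟩ k-->⟨1,0⟩
  e1=⟨0,1,0⟩ f-->⟨1,1,1⟩ g-->⟨0,0⟩ h-->⟨0,0⟩ k-->⟨0,0⟩
  e2=⟨0,0,1⟩ f-->⟨1,1,0⟩ g-->⟨0,1⟩ h-->⟨1,0⟩ k-->⟨0,0⟩
⟦path⟧: ⟨1 0 0; 0 0 0⟩

Answer: ⟨1 0 0; 0 0 0⟩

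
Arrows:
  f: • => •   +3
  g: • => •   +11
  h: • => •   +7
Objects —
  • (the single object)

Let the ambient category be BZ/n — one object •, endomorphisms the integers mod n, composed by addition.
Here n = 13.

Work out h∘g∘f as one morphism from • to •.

Answer: +8

Work:
  0 +3≡3 +11≡1 +7≡8  (mod 13)
result: +8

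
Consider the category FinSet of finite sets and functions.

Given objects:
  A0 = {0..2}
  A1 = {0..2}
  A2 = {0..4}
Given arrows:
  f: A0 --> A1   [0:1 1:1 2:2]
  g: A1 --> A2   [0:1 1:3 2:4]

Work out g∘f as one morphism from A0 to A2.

  0 f-->1 g-->3
  1 f-->1 g-->3
  2 f-->2 g-->4
result: [0:3 1:3 2:4]

Answer: [0:3 1:3 2:4]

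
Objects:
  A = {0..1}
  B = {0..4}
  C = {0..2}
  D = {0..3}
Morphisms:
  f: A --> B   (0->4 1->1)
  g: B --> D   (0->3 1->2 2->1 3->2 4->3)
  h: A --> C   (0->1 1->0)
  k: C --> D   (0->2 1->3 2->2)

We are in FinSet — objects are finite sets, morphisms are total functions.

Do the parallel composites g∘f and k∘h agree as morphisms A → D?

Answer: COMMUTES

Work:
1) trace f;g:
  0 f-->4 g-->3
  1 f-->1 g-->2
  ⟦path⟧₁ = (0->3 1->2)
2) trace h;k:
  0 h-->1 k-->3
  1 h-->0 k-->2
  ⟦path⟧₂ = (0->3 1->2)
Equal? same morphism ✓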